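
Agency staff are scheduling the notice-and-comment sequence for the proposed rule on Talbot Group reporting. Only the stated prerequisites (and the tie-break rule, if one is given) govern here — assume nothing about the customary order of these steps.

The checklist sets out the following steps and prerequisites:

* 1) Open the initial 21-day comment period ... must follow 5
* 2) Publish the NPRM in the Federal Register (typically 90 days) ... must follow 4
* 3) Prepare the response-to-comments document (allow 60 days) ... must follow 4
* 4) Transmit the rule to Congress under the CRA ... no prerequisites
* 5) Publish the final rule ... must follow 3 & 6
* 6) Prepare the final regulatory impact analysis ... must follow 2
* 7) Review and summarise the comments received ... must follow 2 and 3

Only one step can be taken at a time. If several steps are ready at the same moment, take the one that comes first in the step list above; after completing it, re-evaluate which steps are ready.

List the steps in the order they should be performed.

4, 2, 3, 6, 5, 1, 7

4 is the only step with nothing outstanding, so it goes first.
Now 2 and 3 have their prerequisites met. 2 is listed earlier, so 2 next.
3 and 6 are both available; 3 is listed earlier → 3.
7 now also ready, so the ready set is {6, 7}; 6 is listed earlier → 6.
5 now also ready, so the ready set is {5, 7}; 5 is listed earlier → 5.
1 and 7 are both available; 1 is listed earlier → 1.
7 needed 2 and 3, now all done → 7.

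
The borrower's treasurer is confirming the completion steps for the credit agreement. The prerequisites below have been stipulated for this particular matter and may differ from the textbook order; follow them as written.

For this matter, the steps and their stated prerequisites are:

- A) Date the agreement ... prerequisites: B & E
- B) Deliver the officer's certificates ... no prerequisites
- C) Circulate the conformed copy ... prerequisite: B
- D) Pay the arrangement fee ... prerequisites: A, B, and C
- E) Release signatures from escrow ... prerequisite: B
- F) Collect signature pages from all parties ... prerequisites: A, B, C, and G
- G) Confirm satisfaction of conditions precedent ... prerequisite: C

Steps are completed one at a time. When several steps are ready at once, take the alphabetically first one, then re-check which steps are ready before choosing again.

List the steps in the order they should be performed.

B has no prerequisites → B first.
C and E are both available; C has the earlier label → C.
Ready: E and G. E has the earlier label → E.
A and G are both available; A has the earlier label → A.
D now also ready, so the ready set is {D, G}; D has the earlier label → D.
Next only G has its prerequisites met → G.
F needed A, B, C and G, now all done → F.

B, C, E, A, D, G, F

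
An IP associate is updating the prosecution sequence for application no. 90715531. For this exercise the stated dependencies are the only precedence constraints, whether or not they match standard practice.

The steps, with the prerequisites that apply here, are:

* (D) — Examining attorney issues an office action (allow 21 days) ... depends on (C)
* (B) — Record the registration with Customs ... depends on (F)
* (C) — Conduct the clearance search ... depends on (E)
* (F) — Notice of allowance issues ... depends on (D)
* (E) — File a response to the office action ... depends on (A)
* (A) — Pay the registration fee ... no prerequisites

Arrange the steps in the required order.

(A), (E), (C), (D), (F), (B)

(A) is the only step with nothing outstanding, so it goes first.
That leaves (E) as the only ready step → (E).
(C) is the only step now ready → (C).
(D) needed (C), now all done → (D).
(F) needed (D), now all done → (F).
That leaves (B) as the only ready step → (B).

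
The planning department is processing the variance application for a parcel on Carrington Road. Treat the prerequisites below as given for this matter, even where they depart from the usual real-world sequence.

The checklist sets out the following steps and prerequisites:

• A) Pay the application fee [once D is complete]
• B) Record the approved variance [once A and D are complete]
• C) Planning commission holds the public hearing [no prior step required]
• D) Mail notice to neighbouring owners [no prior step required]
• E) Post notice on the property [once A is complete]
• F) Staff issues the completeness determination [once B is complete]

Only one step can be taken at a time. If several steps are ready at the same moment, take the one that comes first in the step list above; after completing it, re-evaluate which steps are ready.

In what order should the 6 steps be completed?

C → D → A → B → E → F

C and D have no prerequisites; C is listed earlier, so C is first.
That leaves D as the only ready step → D.
A needed D, now all done → A.
B and E are both available; B is listed earlier → B.
Ready: E and F. E is listed earlier → E.
That leaves F as the only ready step → F.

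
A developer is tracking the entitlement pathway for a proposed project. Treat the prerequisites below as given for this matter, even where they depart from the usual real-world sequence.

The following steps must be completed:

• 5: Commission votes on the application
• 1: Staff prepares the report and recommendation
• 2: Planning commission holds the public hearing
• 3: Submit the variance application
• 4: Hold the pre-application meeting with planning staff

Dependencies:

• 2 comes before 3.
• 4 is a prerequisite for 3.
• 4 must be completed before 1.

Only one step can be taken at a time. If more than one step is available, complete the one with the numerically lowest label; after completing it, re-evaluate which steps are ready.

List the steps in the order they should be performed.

2 → 4 → 1 → 3 → 5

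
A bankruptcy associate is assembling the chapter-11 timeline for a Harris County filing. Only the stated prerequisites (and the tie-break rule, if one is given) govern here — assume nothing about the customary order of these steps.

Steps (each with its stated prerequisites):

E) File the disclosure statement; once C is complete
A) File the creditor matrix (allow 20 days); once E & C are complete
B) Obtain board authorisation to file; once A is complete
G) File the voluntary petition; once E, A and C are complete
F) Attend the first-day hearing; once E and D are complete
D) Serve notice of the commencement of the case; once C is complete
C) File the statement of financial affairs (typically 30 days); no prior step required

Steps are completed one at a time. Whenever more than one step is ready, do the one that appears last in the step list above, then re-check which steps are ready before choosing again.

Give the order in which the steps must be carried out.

C D E F A G B

C has no prerequisites → C first.
Ready: D and E. D is listed later → D.
E is the only step now ready → E.
F and A are both available; F is listed later → F.
That leaves A as the only ready step → A.
Now G and B have their prerequisites met. G is listed later, so G next.
B needed A, now all done → B.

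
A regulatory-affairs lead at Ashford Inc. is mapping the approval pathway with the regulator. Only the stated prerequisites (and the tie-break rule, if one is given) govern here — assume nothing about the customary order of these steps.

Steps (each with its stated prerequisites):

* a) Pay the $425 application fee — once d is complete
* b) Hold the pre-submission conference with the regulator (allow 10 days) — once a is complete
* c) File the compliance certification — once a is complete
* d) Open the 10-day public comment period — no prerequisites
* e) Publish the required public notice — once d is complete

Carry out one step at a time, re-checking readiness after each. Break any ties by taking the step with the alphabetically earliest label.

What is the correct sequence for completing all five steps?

d a b c e

d is the only step with nothing outstanding, so it goes first.
Ready: a and e. a has the earlier label → a.
b and c now also ready, so the ready set is {b, c, e}; b has the earlier label → b.
Now c and e have their prerequisites met. c has the earlier label, so c next.
e needed d, now all done → e.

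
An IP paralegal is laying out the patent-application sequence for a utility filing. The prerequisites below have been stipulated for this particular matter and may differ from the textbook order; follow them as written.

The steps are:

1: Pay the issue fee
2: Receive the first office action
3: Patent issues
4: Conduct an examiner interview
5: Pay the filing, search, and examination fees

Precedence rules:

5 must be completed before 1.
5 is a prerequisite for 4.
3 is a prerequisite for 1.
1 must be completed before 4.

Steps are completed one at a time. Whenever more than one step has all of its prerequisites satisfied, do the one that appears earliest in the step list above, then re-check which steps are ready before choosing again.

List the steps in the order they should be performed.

2, 3 and 5 have no prerequisites; 2 is listed earlier, so 2 is first.
Now 3 and 5 have their prerequisites met. 3 is listed earlier, so 3 next.
5 is the only step now ready → 5.
1 is the only step now ready → 1.
4 needed 1 and 5, now all done → 4.

2 3 5 1 4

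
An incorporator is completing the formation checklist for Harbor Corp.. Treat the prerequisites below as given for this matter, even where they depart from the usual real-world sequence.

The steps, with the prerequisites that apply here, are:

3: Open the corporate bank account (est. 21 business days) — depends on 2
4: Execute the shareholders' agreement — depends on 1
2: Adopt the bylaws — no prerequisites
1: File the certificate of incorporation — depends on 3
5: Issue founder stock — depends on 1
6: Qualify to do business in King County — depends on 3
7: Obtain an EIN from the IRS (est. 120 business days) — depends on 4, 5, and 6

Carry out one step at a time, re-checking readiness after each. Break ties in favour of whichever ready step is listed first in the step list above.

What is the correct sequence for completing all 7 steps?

2 3 1 4 5 6 7

2 is the only step with nothing outstanding, so it goes first.
3 is the only step now ready → 3.
Ready: 1 and 6. 1 is listed earlier → 1.
4 and 5 now also ready, so the ready set is {4, 5, 6}; 4 is listed earlier → 4.
5 and 6 are both available; 5 is listed earlier → 5.
6 is the only step now ready → 6.
7 needed 4, 5 and 6, now all done → 7.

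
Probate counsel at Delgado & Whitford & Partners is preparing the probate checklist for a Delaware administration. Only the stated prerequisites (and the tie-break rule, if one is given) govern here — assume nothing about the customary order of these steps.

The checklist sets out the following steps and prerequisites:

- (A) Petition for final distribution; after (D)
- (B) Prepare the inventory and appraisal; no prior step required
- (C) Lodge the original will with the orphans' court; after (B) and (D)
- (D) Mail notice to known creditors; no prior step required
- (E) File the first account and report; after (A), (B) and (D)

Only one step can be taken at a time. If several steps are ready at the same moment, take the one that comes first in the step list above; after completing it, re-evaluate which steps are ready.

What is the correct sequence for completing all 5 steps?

Nothing is required for (B) and (D). (B) is listed earlier → (B) first.
That leaves (D) as the only ready step → (D).
Ready: (A) and (C). (A) is listed earlier → (A).
(E) now also ready, so the ready set is {(C), (E)}; (C) is listed earlier → (C).
Next only (E) has its prerequisites met → (E).

(B) → (D) → (A) → (C) → (E)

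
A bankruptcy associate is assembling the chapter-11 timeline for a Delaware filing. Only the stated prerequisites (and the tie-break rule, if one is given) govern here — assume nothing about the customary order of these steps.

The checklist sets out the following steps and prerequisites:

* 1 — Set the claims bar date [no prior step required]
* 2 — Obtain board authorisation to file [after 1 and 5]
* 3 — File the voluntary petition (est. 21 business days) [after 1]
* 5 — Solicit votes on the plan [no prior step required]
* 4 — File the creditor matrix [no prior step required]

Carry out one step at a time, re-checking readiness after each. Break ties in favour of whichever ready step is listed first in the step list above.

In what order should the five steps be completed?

1 3 5 2 4

Nothing is required for 1, 5 and 4. 1 is listed earlier → 1 first.
Ready: 3, 5 and 4. 3 is listed earlier → 3.
5 and 4 are both available; 5 is listed earlier → 5.
Ready: 2 and 4. 2 is listed earlier → 2.
Next only 4 has its prerequisites met → 4.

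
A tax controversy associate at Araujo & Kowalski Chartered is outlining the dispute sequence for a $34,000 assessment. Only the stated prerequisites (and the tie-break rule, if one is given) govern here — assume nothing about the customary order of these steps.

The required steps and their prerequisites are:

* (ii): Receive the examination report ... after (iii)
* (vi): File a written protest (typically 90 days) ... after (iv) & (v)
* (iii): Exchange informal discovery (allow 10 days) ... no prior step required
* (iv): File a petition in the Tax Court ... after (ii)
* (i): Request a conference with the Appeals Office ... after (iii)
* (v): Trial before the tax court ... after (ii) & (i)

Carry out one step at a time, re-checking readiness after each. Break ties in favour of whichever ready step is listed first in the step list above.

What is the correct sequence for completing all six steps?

(iii) is the only step with nothing outstanding, so it goes first.
Ready: (ii) and (i). (ii) is listed earlier → (ii).
(iv) now also ready, so the ready set is {(iv), (i)}; (iv) is listed earlier → (iv).
Next only (i) has its prerequisites met → (i).
That leaves (v) as the only ready step → (v).
(vi) needed (iv) and (v), now all done → (vi).

(iii) (ii) (iv) (i) (v) (vi)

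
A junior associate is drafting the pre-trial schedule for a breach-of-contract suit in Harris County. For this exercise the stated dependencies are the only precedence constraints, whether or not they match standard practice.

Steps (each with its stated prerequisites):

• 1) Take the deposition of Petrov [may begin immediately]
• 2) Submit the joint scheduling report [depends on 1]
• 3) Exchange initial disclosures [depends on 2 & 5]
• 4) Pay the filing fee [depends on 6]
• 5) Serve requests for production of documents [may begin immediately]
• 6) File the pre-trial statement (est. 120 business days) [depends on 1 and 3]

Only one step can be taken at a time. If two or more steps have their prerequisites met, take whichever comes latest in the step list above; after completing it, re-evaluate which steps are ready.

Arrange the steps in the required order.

5 → 1 → 2 → 3 → 6 → 4

5 and 1 have no prerequisites; 5 is listed later, so 5 is first.
That leaves 1 as the only ready step → 1.
2 needed 1, now all done → 2.
That leaves 3 as the only ready step → 3.
6 needed 3 and 1, now all done → 6.
That leaves 4 as the only ready step → 4.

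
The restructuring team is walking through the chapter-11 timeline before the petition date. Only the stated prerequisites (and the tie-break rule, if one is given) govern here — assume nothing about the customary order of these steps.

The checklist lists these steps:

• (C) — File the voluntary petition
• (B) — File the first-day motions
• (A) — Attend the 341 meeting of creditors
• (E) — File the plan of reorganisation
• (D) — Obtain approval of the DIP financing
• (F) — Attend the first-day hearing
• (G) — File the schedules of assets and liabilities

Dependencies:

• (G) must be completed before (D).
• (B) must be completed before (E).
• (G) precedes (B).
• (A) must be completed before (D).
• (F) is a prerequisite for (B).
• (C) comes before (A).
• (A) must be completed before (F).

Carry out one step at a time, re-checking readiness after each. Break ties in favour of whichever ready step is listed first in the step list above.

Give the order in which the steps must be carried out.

(C), (A), (F), (G), (B), (E), (D)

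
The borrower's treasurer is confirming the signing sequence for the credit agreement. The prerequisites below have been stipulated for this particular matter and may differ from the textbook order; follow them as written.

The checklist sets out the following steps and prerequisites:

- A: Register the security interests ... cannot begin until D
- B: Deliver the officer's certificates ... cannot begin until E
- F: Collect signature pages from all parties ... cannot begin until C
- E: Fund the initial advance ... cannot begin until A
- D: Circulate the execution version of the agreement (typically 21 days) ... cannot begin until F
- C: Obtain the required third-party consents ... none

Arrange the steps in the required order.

C → F → D → A → E → B

C has no prerequisites → C first.
F needed C, now all done → F.
D needed F, now all done → D.
Next only A has its prerequisites met → A.
Next only E has its prerequisites met → E.
B needed E, now all done → B.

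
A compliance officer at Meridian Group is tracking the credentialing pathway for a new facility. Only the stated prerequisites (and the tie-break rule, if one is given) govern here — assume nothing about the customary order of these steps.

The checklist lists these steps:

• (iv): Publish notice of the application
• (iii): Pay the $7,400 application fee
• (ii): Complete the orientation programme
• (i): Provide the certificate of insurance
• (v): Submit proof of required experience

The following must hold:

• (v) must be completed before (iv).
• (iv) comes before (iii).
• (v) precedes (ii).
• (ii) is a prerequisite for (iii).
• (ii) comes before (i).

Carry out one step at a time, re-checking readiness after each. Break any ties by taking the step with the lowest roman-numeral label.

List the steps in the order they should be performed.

(v) (ii) (i) (iv) (iii)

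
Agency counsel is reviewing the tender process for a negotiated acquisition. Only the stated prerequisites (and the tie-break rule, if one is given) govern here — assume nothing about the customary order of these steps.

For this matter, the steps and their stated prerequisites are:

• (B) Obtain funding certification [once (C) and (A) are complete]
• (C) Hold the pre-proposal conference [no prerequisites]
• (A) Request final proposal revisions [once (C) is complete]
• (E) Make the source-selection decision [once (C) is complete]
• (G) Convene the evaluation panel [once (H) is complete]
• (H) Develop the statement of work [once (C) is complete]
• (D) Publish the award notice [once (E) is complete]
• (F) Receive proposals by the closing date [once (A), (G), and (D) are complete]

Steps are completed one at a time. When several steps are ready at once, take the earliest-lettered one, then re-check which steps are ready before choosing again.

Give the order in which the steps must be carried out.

(C) is the only step with nothing outstanding, so it goes first.
(A), (E) and (H) are all available; (A) has the earlier label → (A).
Ready: (B), (E) and (H). (B) has the earlier label → (B).
Now (E) and (H) have their prerequisites met. (E) has the earlier label, so (E) next.
(D) now also ready, so the ready set is {(D), (H)}; (D) has the earlier label → (D).
(H) needed (C), now all done → (H).
That leaves (G) as the only ready step → (G).
(F) is the only step now ready → (F).

(C) (A) (B) (E) (D) (H) (G) (F)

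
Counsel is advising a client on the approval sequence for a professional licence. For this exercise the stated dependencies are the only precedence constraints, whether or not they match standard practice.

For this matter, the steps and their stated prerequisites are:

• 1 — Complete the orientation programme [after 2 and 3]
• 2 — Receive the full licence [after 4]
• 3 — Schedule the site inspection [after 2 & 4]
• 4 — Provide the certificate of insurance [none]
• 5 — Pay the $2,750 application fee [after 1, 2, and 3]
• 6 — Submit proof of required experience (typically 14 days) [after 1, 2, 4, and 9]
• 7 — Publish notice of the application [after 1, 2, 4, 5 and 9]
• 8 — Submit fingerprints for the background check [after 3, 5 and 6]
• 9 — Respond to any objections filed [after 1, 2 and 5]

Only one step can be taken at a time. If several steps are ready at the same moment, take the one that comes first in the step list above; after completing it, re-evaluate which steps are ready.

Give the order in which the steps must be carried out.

Only 4 has no prerequisites, so it is first.
2 needed 4, now all done → 2.
3 needed 2 and 4, now all done → 3.
That leaves 1 as the only ready step → 1.
Next only 5 has its prerequisites met → 5.
9 needed 1, 2 and 5, now all done → 9.
6 and 7 are both available; 6 is listed earlier → 6.
8 now also ready, so the ready set is {7, 8}; 7 is listed earlier → 7.
8 is the only step now ready → 8.

4 → 2 → 3 → 1 → 5 → 9 → 6 → 7 → 8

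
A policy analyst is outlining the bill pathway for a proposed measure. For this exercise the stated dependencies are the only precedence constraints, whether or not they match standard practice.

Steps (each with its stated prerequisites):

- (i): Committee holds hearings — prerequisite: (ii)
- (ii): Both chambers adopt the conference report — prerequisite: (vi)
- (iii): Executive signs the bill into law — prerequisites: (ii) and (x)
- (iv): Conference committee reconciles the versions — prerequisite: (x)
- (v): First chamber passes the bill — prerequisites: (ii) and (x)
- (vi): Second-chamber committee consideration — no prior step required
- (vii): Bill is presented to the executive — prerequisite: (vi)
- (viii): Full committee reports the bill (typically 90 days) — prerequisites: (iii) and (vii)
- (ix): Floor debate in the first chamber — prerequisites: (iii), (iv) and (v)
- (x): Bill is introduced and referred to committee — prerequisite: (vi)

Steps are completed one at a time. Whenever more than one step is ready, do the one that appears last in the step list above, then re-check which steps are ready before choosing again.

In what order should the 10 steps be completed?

(vi) → (x) → (vii) → (iv) → (ii) → (v) → (iii) → (ix) → (viii) → (i)

(vi) has no prerequisites → (vi) first.
Now (x), (vii) and (ii) have their prerequisites met. (x) is listed later, so (x) next.
(iv) now also ready, so the ready set is {(vii), (iv), (ii)}; (vii) is listed later → (vii).
Now (iv) and (ii) have their prerequisites met. (iv) is listed later, so (iv) next.
(ii) needed (vi), now all done → (ii).
Now (v), (iii) and (i) have their prerequisites met. (v) is listed later, so (v) next.
Now (iii) and (i) have their prerequisites met. (iii) is listed later, so (iii) next.
(ix) and (viii) now also ready, so the ready set is {(ix), (viii), (i)}; (ix) is listed later → (ix).
Ready: (viii) and (i). (viii) is listed later → (viii).
(i) is the only step now ready → (i).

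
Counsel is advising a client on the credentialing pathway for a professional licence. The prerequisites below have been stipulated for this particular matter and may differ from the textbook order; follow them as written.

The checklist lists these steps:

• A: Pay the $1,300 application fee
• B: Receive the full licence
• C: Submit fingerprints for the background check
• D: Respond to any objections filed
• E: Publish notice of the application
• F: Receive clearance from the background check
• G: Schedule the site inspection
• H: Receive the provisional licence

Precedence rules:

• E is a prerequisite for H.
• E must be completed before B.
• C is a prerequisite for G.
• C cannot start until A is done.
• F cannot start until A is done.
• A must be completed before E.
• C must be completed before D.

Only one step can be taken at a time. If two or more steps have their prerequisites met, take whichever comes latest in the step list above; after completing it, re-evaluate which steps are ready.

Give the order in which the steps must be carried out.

A, F, E, H, C, G, D, B

Only A has no prerequisites, so it is first.
Ready: F, E and C. F is listed later → F.
E and C are both available; E is listed later → E.
Ready: H, C and B. H is listed later → H.
Now C and B have their prerequisites met. C is listed later, so C next.
G and D now also ready, so the ready set is {G, D, B}; G is listed later → G.
Ready: D and B. D is listed later → D.
B needed E, now all done → B.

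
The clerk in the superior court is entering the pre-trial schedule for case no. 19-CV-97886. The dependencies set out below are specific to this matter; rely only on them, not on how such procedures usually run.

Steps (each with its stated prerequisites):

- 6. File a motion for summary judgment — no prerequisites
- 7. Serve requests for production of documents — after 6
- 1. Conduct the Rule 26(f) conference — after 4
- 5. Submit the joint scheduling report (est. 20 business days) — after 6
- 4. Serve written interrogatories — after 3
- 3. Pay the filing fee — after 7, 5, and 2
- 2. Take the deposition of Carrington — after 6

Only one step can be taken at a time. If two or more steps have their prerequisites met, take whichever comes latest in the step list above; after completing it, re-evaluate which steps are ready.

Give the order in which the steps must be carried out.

Only 6 has no prerequisites, so it is first.
Ready: 2, 5 and 7. 2 is listed later → 2.
5 and 7 are both available; 5 is listed later → 5.
7 is the only step now ready → 7.
3 is the only step now ready → 3.
4 needed 3, now all done → 4.
1 needed 4, now all done → 1.

6 2 5 7 3 4 1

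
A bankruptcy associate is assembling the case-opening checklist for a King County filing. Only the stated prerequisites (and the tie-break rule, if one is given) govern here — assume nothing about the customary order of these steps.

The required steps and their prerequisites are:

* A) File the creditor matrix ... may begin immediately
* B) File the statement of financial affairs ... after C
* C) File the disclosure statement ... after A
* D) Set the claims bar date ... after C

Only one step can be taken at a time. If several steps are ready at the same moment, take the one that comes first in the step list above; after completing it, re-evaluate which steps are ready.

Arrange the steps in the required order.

A is the only step with nothing outstanding, so it goes first.
Next only C has its prerequisites met → C.
Ready: B and D. B is listed earlier → B.
Next only D has its prerequisites met → D.

A, C, B, D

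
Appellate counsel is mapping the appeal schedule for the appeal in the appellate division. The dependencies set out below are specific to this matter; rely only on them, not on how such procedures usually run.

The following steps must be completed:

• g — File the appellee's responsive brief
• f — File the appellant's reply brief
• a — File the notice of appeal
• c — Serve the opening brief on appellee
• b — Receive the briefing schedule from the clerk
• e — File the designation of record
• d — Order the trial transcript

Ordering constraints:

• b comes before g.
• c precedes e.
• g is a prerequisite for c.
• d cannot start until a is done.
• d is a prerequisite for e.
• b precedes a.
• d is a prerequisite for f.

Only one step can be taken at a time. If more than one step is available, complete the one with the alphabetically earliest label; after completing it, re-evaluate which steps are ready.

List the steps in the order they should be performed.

b, a, d, f, g, c, e

b has no prerequisites → b first.
a and g are both available; a has the earlier label → a.
d now also ready, so the ready set is {d, g}; d has the earlier label → d.
Now f and g have their prerequisites met. f has the earlier label, so f next.
g needed b, now all done → g.
c needed g, now all done → c.
e is the only step now ready → e.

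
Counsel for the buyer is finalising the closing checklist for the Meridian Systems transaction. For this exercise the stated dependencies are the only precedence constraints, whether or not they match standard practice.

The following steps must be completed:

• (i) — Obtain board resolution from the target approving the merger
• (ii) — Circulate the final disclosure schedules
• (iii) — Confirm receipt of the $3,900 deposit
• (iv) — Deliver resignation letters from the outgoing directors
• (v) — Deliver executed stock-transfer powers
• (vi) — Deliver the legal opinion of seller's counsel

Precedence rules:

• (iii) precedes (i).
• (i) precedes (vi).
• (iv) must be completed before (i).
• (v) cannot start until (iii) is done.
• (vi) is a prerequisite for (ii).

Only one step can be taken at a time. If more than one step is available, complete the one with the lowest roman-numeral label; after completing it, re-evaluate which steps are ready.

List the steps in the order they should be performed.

(iii) and (iv) have no prerequisites; (iii) has the earlier label, so (iii) is first.
(iv) and (v) are both available; (iv) has the earlier label → (iv).
(i) now also ready, so the ready set is {(i), (v)}; (i) has the earlier label → (i).
Now (v) and (vi) have their prerequisites met. (v) has the earlier label, so (v) next.
(vi) needed (i), now all done → (vi).
(ii) is the only step now ready → (ii).

(iii), (iv), (i), (v), (vi), (ii)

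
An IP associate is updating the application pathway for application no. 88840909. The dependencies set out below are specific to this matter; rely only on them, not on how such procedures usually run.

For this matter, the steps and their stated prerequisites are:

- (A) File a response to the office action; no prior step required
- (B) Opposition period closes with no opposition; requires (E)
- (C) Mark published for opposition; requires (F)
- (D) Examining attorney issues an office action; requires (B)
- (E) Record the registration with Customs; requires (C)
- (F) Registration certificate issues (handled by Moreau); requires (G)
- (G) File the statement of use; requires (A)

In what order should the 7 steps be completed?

(A) is the only step with nothing outstanding, so it goes first.
(G) needed (A), now all done → (G).
(F) is the only step now ready → (F).
That leaves (C) as the only ready step → (C).
(E) needed (C), now all done → (E).
Next only (B) has its prerequisites met → (B).
(D) needed (B), now all done → (D).

(A) (G) (F) (C) (E) (B) (D)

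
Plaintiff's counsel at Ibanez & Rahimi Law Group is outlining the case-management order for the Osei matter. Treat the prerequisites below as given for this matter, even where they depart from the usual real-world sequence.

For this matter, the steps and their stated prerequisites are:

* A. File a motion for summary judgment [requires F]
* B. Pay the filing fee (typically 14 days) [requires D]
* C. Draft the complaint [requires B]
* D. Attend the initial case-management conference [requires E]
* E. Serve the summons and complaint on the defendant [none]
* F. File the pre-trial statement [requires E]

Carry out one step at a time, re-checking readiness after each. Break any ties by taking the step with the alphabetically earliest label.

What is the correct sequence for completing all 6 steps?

E is the only step with nothing outstanding, so it goes first.
D and F are both available; D has the earlier label → D.
Now B and F have their prerequisites met. B has the earlier label, so B next.
Ready: C and F. C has the earlier label → C.
That leaves F as the only ready step → F.
A is the only step now ready → A.

E D B C F A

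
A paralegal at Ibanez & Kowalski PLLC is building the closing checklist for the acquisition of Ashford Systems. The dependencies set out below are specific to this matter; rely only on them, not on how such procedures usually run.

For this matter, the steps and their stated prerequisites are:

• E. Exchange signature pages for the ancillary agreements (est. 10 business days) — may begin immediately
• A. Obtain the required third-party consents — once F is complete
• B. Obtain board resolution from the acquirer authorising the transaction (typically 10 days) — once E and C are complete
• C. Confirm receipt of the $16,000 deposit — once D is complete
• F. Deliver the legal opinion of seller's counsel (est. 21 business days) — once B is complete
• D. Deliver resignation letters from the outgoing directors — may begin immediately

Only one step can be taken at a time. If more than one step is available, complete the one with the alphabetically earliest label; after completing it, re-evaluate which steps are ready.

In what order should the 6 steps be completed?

D → C → E → B → F → A

Nothing is required for D and E. D has the earlier label → D first.
C now also ready, so the ready set is {C, E}; C has the earlier label → C.
Next only E has its prerequisites met → E.
Next only B has its prerequisites met → B.
That leaves F as the only ready step → F.
A is the only step now ready → A.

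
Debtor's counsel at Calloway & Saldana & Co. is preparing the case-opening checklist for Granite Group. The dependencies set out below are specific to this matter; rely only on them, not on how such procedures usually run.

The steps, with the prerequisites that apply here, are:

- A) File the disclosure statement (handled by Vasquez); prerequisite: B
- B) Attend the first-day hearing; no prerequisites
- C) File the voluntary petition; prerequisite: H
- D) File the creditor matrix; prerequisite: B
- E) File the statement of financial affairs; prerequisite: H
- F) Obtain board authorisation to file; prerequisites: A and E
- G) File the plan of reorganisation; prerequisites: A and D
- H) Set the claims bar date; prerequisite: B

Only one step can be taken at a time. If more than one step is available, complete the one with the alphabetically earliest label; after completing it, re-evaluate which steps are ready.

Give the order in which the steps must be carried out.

B A D G H C E F

B has no prerequisites → B first.
Ready: A, D and H. A has the earlier label → A.
D and H are both available; D has the earlier label → D.
G now also ready, so the ready set is {G, H}; G has the earlier label → G.
That leaves H as the only ready step → H.
C and E are both available; C has the earlier label → C.
E is the only step now ready → E.
F needed A and E, now all done → F.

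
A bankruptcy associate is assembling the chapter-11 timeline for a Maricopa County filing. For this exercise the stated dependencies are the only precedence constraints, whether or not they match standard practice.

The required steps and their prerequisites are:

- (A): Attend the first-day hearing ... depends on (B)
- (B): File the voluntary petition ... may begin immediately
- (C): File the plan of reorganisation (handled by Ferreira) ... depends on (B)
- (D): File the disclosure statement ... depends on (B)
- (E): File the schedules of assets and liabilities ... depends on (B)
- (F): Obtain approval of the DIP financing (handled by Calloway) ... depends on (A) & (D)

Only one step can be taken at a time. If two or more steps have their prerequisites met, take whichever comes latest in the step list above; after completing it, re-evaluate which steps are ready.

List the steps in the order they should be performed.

(B) → (E) → (D) → (C) → (A) → (F)

Only (B) has no prerequisites, so it is first.
Ready: (E), (D), (C) and (A). (E) is listed later → (E).
(D), (C) and (A) are all available; (D) is listed later → (D).
Ready: (C) and (A). (C) is listed later → (C).
(A) needed (B), now all done → (A).
Next only (F) has its prerequisites met → (F).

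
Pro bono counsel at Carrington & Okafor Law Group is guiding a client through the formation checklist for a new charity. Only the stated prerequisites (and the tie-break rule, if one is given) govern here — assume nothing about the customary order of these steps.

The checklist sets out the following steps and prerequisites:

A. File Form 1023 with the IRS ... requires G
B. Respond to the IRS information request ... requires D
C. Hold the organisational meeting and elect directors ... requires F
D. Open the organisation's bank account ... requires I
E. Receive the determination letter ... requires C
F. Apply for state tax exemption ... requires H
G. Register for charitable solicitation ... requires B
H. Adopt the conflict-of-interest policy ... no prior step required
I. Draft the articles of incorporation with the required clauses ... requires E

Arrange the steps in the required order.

H, F, C, E, I, D, B, G, A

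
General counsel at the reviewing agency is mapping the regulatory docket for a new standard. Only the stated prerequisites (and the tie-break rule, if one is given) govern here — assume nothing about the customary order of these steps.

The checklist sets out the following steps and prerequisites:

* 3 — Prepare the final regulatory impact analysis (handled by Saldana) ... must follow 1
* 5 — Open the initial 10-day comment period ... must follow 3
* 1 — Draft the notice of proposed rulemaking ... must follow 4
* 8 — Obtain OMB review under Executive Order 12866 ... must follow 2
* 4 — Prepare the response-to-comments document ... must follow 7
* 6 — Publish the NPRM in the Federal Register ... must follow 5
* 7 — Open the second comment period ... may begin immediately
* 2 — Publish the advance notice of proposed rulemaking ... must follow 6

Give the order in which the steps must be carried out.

7 → 4 → 1 → 3 → 5 → 6 → 2 → 8

7 has no prerequisites → 7 first.
Next only 4 has its prerequisites met → 4.
That leaves 1 as the only ready step → 1.
Next only 3 has its prerequisites met → 3.
5 needed 3, now all done → 5.
6 is the only step now ready → 6.
Next only 2 has its prerequisites met → 2.
8 needed 2, now all done → 8.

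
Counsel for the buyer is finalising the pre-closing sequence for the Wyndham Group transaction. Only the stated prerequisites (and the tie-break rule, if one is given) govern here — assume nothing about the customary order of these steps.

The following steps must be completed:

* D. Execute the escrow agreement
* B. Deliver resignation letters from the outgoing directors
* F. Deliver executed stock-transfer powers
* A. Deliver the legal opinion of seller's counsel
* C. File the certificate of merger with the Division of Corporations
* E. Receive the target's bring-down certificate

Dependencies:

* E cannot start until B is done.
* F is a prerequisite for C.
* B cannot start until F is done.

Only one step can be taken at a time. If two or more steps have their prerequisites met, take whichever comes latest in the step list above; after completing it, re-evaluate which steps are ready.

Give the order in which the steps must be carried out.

A → F → C → B → E → D

Nothing is required for A, F and D. A is listed later → A first.
F and D are both available; F is listed later → F.
Now C, B and D have their prerequisites met. C is listed later, so C next.
Ready: B and D. B is listed later → B.
E now also ready, so the ready set is {E, D}; E is listed later → E.
Next only D has its prerequisites met → D.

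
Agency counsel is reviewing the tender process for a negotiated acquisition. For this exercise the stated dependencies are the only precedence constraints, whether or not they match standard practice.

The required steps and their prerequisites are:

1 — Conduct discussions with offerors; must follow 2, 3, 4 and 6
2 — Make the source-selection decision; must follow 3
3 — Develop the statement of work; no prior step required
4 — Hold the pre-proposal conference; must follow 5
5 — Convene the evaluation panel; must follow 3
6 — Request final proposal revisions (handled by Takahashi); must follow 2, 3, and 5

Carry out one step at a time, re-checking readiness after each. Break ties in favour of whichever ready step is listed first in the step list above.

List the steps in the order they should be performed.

3, 2, 5, 4, 6, 1

3 is the only step with nothing outstanding, so it goes first.
Ready: 2 and 5. 2 is listed earlier → 2.
5 is the only step now ready → 5.
Ready: 4 and 6. 4 is listed earlier → 4.
Next only 6 has its prerequisites met → 6.
That leaves 1 as the only ready step → 1.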